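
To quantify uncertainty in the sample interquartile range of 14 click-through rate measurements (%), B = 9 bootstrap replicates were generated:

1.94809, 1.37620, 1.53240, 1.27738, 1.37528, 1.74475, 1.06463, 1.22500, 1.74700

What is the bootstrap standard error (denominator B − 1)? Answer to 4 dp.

SE* = 0.2880

Bootstrap SE is the standard deviation of the 9 replicate interquartile ranges.
Mean of replicates: (1.94809 + 1.37620 + 1.53240 + 1.27738 + 1.37528 + 1.74475 + 1.06463 + 1.22500 + 1.74700) / 9 = 13.290730 / 9 = 1.476748
Sum of squared deviations: (+0.471342)² + (−0.100548)² + (+0.055652)² + (−0.199368)² + (−0.101468)² + (+0.268002)² + (−0.412118)² + (−0.251748)² + (+0.270252)² = 0.663493
Variance = 0.663493 / 8 = 0.082937
SE* = √0.082937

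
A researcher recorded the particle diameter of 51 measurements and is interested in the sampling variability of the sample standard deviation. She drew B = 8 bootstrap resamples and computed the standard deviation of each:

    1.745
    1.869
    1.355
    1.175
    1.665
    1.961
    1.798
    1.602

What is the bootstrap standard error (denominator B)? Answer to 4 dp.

Bootstrap SE is the standard deviation of the 8 replicate standard deviations.
Mean of replicates: (1.745 + 1.869 + 1.355 + 1.175 + 1.665 + 1.961 + 1.798 + 1.602) / 8 = 13.170000 / 8 = 1.646250
Sum of squared deviations: (+0.098750)² + (+0.222750)² + (−0.291250)² + (−0.471250)² + (+0.018750)² + (+0.314750)² + (+0.151750)² + (−0.044250)² = 0.490678
Variance = 0.490678 / 8 = 0.061335
SE* = √0.061335

SE* = 0.2477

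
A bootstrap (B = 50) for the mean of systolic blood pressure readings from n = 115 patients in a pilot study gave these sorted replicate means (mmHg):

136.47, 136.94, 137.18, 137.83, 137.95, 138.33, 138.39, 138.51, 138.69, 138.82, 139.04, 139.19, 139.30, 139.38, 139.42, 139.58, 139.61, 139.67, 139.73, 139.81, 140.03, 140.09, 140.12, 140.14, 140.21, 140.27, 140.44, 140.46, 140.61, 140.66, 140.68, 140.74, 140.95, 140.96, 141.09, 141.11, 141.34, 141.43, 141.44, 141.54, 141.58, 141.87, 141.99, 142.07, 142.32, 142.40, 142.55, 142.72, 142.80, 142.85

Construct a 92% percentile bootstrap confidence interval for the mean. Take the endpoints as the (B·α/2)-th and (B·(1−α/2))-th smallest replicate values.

(136.94, 142.72)

α = 0.08; lower rank = 50 × 0.040 = 2; upper rank = 50 × 0.960 = 48.
The 2nd smallest replicate is 136.94; the 48th is 142.72.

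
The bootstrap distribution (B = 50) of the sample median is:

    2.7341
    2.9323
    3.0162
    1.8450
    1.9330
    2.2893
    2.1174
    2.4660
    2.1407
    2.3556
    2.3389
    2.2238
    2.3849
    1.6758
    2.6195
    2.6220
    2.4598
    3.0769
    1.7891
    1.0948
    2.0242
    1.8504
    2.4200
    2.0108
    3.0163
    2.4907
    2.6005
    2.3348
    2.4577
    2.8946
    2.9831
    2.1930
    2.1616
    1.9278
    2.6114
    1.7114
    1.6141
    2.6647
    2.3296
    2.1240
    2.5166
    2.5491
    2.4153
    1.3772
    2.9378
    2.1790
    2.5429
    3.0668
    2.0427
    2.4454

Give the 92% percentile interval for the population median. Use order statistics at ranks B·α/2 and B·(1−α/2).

(1.3772, 3.0163)

Sorted replicates: 1.0948, 1.3772, 1.6141, 1.6758, 1.7114, 1.7891, 1.8450, 1.8504, 1.9278, 1.9330, 2.0108, 2.0242, 2.0427, 2.1174, 2.1240, 2.1407, 2.1616, 2.1790, 2.1930, 2.2238, 2.2893, 2.3296, 2.3348, 2.3389, 2.3556, 2.3849, 2.4153, 2.4200, 2.4454, 2.4577, 2.4598, 2.4660, 2.4907, 2.5166, 2.5429, 2.5491, 2.6005, 2.6114, 2.6195, 2.6220, 2.6647, 2.7341, 2.8946, 2.9323, 2.9378, 2.9831, 3.0162, 3.0163, 3.0668, 3.0769
α = 0.08; lower rank = 50 × 0.040 = 2; upper rank = 50 × 0.960 = 48.
The 2nd smallest replicate is 1.3772; the 48th is 3.0163.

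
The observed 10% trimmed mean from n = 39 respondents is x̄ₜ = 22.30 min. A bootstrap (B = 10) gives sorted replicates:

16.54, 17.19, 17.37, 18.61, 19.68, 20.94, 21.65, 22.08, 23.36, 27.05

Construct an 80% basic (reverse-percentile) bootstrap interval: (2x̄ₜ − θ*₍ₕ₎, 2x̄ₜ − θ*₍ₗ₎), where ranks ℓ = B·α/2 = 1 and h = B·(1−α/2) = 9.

Percentile endpoints at ranks 1 and 9: θ*₍1₎ = 16.54, θ*₍9₎ = 23.36.
Basic interval reflects these around x̄ₜ:
  lower = 2 × 22.30 − 23.36 = 21.24
  upper = 2 × 22.30 − 16.54 = 28.06

(21.24, 28.06)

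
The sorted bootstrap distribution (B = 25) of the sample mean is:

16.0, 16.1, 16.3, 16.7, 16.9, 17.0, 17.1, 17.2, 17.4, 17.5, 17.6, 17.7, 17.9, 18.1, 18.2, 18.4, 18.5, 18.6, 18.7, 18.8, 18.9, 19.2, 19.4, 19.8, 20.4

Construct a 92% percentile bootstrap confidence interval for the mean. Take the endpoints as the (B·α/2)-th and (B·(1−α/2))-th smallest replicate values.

α = 0.08; lower rank = 25 × 0.040 = 1; upper rank = 25 × 0.960 = 24.
The 1st smallest replicate is 16.0; the 24th is 19.8.

(16.0, 19.8)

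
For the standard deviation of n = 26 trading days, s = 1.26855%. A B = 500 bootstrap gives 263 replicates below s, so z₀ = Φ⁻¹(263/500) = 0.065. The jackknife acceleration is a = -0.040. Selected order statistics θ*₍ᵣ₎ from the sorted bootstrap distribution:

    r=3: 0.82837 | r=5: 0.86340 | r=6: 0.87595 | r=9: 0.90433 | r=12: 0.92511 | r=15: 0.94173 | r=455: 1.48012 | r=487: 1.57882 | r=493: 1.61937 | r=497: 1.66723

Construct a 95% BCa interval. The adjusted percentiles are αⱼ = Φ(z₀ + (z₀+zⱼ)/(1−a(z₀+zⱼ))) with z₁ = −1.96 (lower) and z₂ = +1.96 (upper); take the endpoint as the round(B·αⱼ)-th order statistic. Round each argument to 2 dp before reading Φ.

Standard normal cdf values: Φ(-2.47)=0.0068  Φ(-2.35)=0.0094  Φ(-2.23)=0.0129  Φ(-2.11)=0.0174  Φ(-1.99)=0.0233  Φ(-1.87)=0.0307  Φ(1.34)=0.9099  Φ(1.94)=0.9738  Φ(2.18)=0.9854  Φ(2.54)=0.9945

(0.92511, 1.57882)

Lower: z₀ + z₁ = 0.065 + (-1.960) = -1.895; 1 − a(z₀+z₁) = 1 − (-0.040)(-1.895) = 0.9242; argument = 0.065 + (-1.895)/0.9242 = -1.9854 → -1.99.
α₁ = Φ(-1.99) = 0.0233; rank = round(500 × 0.0233) = 12; θ*₍12₎ = 0.92511.
Upper: z₀ + z₂ = 2.025; 1 − a(z₀+z₂) = 1.0810; argument = 1.9383 → 1.94; α₂ = 0.9738; rank = 487; θ*₍487₎ = 1.57882.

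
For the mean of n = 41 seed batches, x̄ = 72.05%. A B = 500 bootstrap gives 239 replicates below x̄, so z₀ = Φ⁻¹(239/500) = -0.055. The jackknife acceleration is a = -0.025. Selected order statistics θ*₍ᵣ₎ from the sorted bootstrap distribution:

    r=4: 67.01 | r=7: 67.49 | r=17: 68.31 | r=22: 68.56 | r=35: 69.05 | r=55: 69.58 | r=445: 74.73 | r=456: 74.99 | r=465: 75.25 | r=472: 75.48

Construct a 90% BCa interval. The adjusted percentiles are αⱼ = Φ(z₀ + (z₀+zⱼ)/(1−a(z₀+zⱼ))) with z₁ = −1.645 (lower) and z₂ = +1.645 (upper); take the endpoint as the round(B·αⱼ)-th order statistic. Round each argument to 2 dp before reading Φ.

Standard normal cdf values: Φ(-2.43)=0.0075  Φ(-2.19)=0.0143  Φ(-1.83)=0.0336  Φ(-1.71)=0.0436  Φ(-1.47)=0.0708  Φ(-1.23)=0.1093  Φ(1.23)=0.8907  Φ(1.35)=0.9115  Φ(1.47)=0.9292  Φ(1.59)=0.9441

Lower: z₀ + z₁ = -0.055 + (-1.645) = -1.700; 1 − a(z₀+z₁) = 1 − (-0.025)(-1.700) = 0.9575; argument = -0.055 + (-1.700)/0.9575 = -1.8305 → -1.83.
α₁ = Φ(-1.83) = 0.0336; rank = round(500 × 0.0336) = 17; θ*₍17₎ = 68.31.
Upper: z₀ + z₂ = 1.590; 1 − a(z₀+z₂) = 1.0397; argument = 1.4742 → 1.47; α₂ = 0.9292; rank = 465; θ*₍465₎ = 75.25.

(68.31, 75.25)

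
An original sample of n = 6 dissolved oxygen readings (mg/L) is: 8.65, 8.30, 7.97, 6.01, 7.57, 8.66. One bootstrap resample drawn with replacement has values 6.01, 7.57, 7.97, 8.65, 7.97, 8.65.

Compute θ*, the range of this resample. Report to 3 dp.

θ* = 2.640

Range = 8.65 − 6.01 = 2.640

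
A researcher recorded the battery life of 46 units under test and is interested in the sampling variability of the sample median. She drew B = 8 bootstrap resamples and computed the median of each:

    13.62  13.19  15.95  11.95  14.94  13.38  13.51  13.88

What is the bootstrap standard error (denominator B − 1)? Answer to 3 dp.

Bootstrap SE is the standard deviation of the 8 replicate medians.
Mean of replicates: (13.62 + 13.19 + 15.95 + 11.95 + 14.94 + 13.38 + 13.51 + 13.88) / 8 = 110.4200 / 8 = 13.8025
Sum of squared deviations: (−0.1825)² + (−0.6125)² + (+2.1475)² + (−1.8525)² + (+1.1375)² + (−0.4225)² + (−0.2925)² + (+0.0775)² = 10.0160
Variance = 10.0160 / 7 = 1.4308
SE* = √1.4308

SE* = 1.196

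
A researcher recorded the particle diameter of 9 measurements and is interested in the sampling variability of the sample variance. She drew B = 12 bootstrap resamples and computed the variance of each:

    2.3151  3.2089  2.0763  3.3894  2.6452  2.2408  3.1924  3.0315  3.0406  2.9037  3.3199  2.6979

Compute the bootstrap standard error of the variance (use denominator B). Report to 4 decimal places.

SE* = 0.4232

Bootstrap SE is the standard deviation of the 12 replicate variances.
Mean of replicates: (2.3151 + 3.2089 + 2.0763 + 3.3894 + 2.6452 + 2.2408 + 3.1924 + 3.0315 + 3.0406 + 2.9037 + 3.3199 + 2.6979) / 12 = 34.06170 / 12 = 2.83848
Sum of squared deviations: (−0.52338)² + (+0.37042)² + (−0.76218)² + (+0.55092)² + (−0.19328)² + (−0.59768)² + (+0.35392)² + (+0.19302)² + (+0.20212)² + (+0.06522)² + (+0.48142)² + (−0.14058)² = 2.14930
Variance = 2.14930 / 12 = 0.17911
SE* = √0.17911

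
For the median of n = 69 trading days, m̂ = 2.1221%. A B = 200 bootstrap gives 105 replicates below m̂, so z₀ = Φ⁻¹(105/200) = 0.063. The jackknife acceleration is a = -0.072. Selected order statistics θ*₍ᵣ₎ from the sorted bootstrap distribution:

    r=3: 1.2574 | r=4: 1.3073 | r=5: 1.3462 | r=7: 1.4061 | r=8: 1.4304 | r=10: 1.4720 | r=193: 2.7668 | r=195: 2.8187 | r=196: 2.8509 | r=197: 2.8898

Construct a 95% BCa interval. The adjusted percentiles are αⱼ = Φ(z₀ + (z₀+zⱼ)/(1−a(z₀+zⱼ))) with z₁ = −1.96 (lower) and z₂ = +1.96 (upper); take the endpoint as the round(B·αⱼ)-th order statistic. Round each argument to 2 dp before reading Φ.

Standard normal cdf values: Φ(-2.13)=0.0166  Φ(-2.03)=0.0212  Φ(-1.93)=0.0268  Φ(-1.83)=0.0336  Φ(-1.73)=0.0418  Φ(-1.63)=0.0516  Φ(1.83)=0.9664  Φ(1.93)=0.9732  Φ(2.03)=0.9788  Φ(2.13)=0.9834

(1.2574, 2.7668)

Lower: z₀ + z₁ = 0.063 + (-1.960) = -1.897; 1 − a(z₀+z₁) = 1 − (-0.072)(-1.897) = 0.8634; argument = 0.063 + (-1.897)/0.8634 = -2.1341 → -2.13.
α₁ = Φ(-2.13) = 0.0166; rank = round(200 × 0.0166) = 3; θ*₍3₎ = 1.2574.
Upper: z₀ + z₂ = 2.023; 1 − a(z₀+z₂) = 1.1457; argument = 1.8288 → 1.83; α₂ = 0.9664; rank = 193; θ*₍193₎ = 2.7668.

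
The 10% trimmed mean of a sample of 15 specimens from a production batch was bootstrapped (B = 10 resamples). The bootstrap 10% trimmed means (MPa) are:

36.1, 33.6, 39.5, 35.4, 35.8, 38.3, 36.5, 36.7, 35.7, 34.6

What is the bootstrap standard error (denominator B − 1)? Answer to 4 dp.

Bootstrap SE is the standard deviation of the 10 replicate 10% trimmed means.
Mean of replicates: (36.1 + 33.6 + 39.5 + 35.4 + 35.8 + 38.3 + 36.5 + 36.7 + 35.7 + 34.6) / 10 = 362.20000 / 10 = 36.22000
Sum of squared deviations: (−0.12000)² + (−2.62000)² + (+3.28000)² + (−0.82000)² + (−0.42000)² + (+2.08000)² + (+0.28000)² + (+0.48000)² + (−0.52000)² + (−1.62000)² = 26.01600
Variance = 26.01600 / 9 = 2.89067
SE* = √2.89067

SE* = 1.7002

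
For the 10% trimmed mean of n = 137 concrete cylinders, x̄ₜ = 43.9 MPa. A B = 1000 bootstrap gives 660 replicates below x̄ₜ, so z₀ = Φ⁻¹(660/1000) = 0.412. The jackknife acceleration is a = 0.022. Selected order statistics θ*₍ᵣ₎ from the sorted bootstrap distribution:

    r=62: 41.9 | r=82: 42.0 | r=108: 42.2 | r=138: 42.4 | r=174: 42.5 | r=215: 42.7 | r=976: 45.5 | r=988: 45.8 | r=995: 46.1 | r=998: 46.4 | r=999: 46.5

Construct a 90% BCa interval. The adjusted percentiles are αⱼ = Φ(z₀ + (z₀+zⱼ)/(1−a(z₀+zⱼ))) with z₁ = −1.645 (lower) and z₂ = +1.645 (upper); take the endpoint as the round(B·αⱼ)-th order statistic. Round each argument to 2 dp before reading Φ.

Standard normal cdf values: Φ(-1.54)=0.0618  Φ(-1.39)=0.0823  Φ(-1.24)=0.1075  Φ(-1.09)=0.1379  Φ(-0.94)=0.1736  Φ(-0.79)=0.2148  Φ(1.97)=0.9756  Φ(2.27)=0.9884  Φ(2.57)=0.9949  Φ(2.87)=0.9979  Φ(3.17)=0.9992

Lower: z₀ + z₁ = 0.412 + (-1.645) = -1.233; 1 − a(z₀+z₁) = 1 − (0.022)(-1.233) = 1.0271; argument = 0.412 + (-1.233)/1.0271 = -0.7884 → -0.79.
α₁ = Φ(-0.79) = 0.2148; rank = round(1000 × 0.2148) = 215; θ*₍215₎ = 42.7.
Upper: z₀ + z₂ = 2.057; 1 − a(z₀+z₂) = 0.9547; argument = 2.5665 → 2.57; α₂ = 0.9949; rank = 995; θ*₍995₎ = 46.1.

(42.7, 46.1)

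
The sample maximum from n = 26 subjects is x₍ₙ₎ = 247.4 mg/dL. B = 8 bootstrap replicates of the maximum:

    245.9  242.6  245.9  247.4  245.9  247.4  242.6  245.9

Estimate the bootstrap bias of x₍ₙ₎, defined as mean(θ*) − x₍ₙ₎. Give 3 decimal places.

bias = −1.950

mean(θ*) = (245.9 + 242.6 + 245.9 + 247.4 + 245.9 + 247.4 + 242.6 + 245.9) / 8 = 245.4500
bias = 245.4500 − 247.4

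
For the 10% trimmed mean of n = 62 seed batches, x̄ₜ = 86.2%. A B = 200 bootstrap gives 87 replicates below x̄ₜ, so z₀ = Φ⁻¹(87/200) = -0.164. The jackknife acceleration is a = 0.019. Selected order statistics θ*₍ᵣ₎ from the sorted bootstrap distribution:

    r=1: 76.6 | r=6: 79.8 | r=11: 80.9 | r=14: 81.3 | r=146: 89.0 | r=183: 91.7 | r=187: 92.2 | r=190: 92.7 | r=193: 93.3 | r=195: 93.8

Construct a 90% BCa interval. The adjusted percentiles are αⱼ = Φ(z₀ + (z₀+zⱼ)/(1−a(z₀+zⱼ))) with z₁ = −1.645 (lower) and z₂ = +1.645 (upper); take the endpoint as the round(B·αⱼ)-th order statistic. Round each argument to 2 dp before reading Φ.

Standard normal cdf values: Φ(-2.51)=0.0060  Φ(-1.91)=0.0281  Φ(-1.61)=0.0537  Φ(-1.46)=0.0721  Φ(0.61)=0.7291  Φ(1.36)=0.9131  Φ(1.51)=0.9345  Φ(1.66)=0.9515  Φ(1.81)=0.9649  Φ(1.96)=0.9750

(79.8, 91.7)

Lower: z₀ + z₁ = -0.164 + (-1.645) = -1.809; 1 − a(z₀+z₁) = 1 − (0.019)(-1.809) = 1.0344; argument = -0.164 + (-1.809)/1.0344 = -1.9129 → -1.91.
α₁ = Φ(-1.91) = 0.0281; rank = round(200 × 0.0281) = 6; θ*₍6₎ = 79.8.
Upper: z₀ + z₂ = 1.481; 1 − a(z₀+z₂) = 0.9719; argument = 1.3599 → 1.36; α₂ = 0.9131; rank = 183; θ*₍183₎ = 91.7.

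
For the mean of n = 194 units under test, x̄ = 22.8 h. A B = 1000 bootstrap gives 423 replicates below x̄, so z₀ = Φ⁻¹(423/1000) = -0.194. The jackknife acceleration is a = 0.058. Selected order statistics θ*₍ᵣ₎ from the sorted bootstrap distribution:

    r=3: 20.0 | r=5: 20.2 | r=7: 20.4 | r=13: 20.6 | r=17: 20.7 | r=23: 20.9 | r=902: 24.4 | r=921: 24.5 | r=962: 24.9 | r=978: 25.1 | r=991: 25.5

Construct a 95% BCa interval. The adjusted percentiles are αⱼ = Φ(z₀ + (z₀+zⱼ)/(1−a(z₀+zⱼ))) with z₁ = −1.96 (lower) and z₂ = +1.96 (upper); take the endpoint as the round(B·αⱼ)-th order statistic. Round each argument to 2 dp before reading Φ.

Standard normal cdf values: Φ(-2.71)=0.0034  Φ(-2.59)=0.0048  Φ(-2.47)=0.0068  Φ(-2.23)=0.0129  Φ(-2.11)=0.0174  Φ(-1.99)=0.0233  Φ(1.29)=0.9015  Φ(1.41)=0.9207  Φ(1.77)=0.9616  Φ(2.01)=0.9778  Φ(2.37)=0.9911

(20.7, 24.9)

Lower: z₀ + z₁ = -0.194 + (-1.960) = -2.154; 1 − a(z₀+z₁) = 1 − (0.058)(-2.154) = 1.1249; argument = -0.194 + (-2.154)/1.1249 = -2.1088 → -2.11.
α₁ = Φ(-2.11) = 0.0174; rank = round(1000 × 0.0174) = 17; θ*₍17₎ = 20.7.
Upper: z₀ + z₂ = 1.766; 1 − a(z₀+z₂) = 0.8976; argument = 1.7735 → 1.77; α₂ = 0.9616; rank = 962; θ*₍962₎ = 24.9.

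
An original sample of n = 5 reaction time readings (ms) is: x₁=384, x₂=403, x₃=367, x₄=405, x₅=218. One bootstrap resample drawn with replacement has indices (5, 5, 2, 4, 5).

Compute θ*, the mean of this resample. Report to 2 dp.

Resample values: 218, 218, 403, 405, 218.
Mean = (218 + 218 + 403 + 405 + 218) / 5 = 1462.0 / 5 = 292.40

θ* = 292.40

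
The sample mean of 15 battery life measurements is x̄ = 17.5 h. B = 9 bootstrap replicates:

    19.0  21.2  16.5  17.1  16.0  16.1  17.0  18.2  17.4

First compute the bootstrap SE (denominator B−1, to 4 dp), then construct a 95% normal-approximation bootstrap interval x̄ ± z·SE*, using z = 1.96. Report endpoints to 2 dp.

Mean of replicates = 17.6111; sum of squared deviations = 21.9489; SE* = √(21.9489/8) = 1.6564
Margin = 1.96 × 1.6564 = 3.247
Interval: 17.5 ± 3.247

(14.25, 20.75)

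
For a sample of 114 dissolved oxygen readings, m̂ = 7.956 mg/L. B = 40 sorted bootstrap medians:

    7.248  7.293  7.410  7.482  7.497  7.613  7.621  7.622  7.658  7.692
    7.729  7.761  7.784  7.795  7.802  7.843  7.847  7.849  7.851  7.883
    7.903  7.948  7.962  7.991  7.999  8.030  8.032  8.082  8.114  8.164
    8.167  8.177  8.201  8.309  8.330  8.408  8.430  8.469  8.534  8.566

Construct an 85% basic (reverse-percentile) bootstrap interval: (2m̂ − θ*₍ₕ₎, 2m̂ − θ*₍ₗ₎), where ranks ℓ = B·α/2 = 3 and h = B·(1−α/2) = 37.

Percentile endpoints at ranks 3 and 37: θ*₍3₎ = 7.410, θ*₍37₎ = 8.430.
Basic interval reflects these around m̂:
  lower = 2 × 7.956 − 8.430 = 7.482
  upper = 2 × 7.956 − 7.410 = 8.502

(7.482, 8.502)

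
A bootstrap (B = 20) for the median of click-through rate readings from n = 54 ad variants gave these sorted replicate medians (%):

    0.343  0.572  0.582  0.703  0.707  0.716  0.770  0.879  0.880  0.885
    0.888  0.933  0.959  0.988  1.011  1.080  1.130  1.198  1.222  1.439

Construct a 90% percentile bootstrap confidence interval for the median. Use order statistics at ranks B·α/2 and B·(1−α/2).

(0.343, 1.222)

α = 0.10; lower rank = 20 × 0.050 = 1; upper rank = 20 × 0.950 = 19.
The 1st smallest replicate is 0.343; the 19th is 1.222.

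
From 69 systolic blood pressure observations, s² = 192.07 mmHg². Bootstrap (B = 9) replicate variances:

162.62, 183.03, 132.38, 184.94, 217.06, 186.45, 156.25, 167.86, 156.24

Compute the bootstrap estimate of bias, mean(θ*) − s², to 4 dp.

bias = −20.2000

mean(θ*) = (162.62 + 183.03 + 132.38 + 184.94 + 217.06 + 186.45 + 156.25 + 167.86 + 156.24) / 9 = 171.87000
bias = 171.87000 − 192.07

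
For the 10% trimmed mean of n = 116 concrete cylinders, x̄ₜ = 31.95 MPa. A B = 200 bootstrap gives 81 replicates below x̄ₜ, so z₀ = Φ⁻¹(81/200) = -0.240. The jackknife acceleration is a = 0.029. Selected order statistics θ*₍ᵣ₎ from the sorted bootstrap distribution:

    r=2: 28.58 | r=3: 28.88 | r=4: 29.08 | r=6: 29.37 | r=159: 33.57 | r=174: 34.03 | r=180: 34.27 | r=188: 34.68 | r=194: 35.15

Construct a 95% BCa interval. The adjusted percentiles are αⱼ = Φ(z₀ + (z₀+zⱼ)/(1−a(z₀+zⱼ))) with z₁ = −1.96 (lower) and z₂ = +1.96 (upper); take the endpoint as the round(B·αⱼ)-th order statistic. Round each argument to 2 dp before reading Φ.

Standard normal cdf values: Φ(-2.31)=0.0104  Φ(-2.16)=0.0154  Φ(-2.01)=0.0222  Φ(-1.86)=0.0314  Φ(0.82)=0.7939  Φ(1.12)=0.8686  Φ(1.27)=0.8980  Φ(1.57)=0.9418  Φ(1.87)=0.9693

Lower: z₀ + z₁ = -0.240 + (-1.960) = -2.200; 1 − a(z₀+z₁) = 1 − (0.029)(-2.200) = 1.0638; argument = -0.240 + (-2.200)/1.0638 = -2.3081 → -2.31.
α₁ = Φ(-2.31) = 0.0104; rank = round(200 × 0.0104) = 2; θ*₍2₎ = 28.58.
Upper: z₀ + z₂ = 1.720; 1 − a(z₀+z₂) = 0.9501; argument = 1.5703 → 1.57; α₂ = 0.9418; rank = 188; θ*₍188₎ = 34.68.

(28.58, 34.68)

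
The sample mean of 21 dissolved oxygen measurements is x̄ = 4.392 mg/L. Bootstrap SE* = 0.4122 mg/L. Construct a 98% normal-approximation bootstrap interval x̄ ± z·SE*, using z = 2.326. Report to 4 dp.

(3.4332, 5.3508)

Margin = 2.326 × 0.4122 = 0.95878
Interval: 4.392 ± 0.95878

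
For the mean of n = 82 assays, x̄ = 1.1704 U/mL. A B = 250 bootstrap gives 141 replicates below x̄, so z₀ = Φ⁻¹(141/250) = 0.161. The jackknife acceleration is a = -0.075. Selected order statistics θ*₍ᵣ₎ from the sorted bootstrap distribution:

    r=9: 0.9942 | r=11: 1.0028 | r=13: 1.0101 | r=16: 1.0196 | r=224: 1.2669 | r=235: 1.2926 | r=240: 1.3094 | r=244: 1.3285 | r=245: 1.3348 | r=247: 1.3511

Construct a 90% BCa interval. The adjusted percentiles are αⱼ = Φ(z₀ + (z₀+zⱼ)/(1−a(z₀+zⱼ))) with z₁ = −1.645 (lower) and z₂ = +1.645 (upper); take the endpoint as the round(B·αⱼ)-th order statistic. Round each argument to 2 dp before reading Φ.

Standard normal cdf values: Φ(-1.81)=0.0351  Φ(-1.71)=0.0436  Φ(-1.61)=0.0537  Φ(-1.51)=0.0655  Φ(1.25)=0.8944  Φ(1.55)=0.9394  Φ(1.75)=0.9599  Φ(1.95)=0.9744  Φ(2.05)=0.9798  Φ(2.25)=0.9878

(1.0196, 1.3094)

Lower: z₀ + z₁ = 0.161 + (-1.645) = -1.484; 1 − a(z₀+z₁) = 1 − (-0.075)(-1.484) = 0.8887; argument = 0.161 + (-1.484)/0.8887 = -1.5089 → -1.51.
α₁ = Φ(-1.51) = 0.0655; rank = round(250 × 0.0655) = 16; θ*₍16₎ = 1.0196.
Upper: z₀ + z₂ = 1.806; 1 − a(z₀+z₂) = 1.1355; argument = 1.7516 → 1.75; α₂ = 0.9599; rank = 240; θ*₍240₎ = 1.3094.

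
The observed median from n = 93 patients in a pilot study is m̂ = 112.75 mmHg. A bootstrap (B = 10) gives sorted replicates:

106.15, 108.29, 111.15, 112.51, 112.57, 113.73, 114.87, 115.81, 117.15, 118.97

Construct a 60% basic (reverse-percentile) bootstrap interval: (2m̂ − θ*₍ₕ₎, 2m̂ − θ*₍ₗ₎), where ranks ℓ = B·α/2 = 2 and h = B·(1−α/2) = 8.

(109.69, 117.21)

Percentile endpoints at ranks 2 and 8: θ*₍2₎ = 108.29, θ*₍8₎ = 115.81.
Basic interval reflects these around m̂:
  lower = 2 × 112.75 − 115.81 = 109.69
  upper = 2 × 112.75 − 108.29 = 117.21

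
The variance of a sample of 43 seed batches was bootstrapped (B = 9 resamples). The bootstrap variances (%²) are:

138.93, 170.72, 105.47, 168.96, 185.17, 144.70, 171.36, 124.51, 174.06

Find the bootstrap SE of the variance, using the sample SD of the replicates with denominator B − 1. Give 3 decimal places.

Bootstrap SE is the standard deviation of the 9 replicate variances.
Mean of replicates: (138.93 + 170.72 + 105.47 + 168.96 + 185.17 + 144.70 + 171.36 + 124.51 + 174.06) / 9 = 1383.8800 / 9 = 153.7644
Sum of squared deviations: (−14.8344)² + (+16.9556)² + (−48.2944)² + (+15.1956)² + (+31.4056)² + (−9.0644)² + (+17.5956)² + (−29.2544)² + (+20.2956)² = 5716.6186
Variance = 5716.6186 / 8 = 714.5773
SE* = √714.5773

SE* = 26.732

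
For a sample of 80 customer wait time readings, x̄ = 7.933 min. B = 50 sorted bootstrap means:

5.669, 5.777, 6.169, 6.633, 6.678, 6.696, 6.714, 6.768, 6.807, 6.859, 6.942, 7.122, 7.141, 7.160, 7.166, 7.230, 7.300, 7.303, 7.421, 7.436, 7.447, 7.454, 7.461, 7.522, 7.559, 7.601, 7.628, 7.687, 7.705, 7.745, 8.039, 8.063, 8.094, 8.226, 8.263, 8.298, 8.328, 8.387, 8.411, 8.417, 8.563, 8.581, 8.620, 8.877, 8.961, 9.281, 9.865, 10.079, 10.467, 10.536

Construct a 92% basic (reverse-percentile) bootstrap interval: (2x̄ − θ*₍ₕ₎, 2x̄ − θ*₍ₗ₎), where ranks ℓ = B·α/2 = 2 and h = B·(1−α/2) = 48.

(5.787, 10.089)

Percentile endpoints at ranks 2 and 48: θ*₍2₎ = 5.777, θ*₍48₎ = 10.079.
Basic interval reflects these around x̄:
  lower = 2 × 7.933 − 10.079 = 5.787
  upper = 2 × 7.933 − 5.777 = 10.089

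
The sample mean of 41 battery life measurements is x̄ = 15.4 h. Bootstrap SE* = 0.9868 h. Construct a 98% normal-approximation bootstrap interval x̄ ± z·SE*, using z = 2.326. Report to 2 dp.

(13.10, 17.70)

Margin = 2.326 × 0.9868 = 2.295
Interval: 15.4 ± 2.295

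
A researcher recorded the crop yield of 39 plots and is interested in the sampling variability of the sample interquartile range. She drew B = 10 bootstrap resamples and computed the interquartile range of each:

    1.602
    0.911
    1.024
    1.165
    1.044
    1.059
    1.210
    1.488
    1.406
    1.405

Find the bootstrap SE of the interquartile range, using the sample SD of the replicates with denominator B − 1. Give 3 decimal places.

Bootstrap SE is the standard deviation of the 10 replicate interquartile ranges.
Mean of replicates: (1.602 + 0.911 + 1.024 + 1.165 + 1.044 + 1.059 + 1.210 + 1.488 + 1.406 + 1.405) / 10 = 12.3140 / 10 = 1.2314
Sum of squared deviations: (+0.3706)² + (−0.3204)² + (−0.2074)² + (−0.0664)² + (−0.1874)² + (−0.1724)² + (−0.0214)² + (+0.2566)² + (+0.1746)² + (+0.1736)² = 0.4792
Variance = 0.4792 / 9 = 0.0532
SE* = √0.0532

SE* = 0.231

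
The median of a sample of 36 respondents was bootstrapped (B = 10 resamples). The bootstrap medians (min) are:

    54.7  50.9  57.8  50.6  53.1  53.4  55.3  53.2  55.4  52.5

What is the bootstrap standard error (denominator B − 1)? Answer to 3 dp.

Bootstrap SE is the standard deviation of the 10 replicate medians.
Mean of replicates: (54.7 + 50.9 + 57.8 + 50.6 + 53.1 + 53.4 + 55.3 + 53.2 + 55.4 + 52.5) / 10 = 536.9000 / 10 = 53.6900
Sum of squared deviations: (+1.0100)² + (−2.7900)² + (+4.1100)² + (−3.0900)² + (−0.5900)² + (−0.2900)² + (+1.6100)² + (−0.4900)² + (+1.7100)² + (−1.1900)² = 42.8490
Variance = 42.8490 / 9 = 4.7610
SE* = √4.7610

SE* = 2.182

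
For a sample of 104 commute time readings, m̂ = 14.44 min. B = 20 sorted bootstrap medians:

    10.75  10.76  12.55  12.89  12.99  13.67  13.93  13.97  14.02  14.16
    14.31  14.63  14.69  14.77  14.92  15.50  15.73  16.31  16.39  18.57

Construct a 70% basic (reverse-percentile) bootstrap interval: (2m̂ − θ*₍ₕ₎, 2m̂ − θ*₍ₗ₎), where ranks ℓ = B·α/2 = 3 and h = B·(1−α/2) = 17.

Percentile endpoints at ranks 3 and 17: θ*₍3₎ = 12.55, θ*₍17₎ = 15.73.
Basic interval reflects these around m̂:
  lower = 2 × 14.44 − 15.73 = 13.15
  upper = 2 × 14.44 − 12.55 = 16.33

(13.15, 16.33)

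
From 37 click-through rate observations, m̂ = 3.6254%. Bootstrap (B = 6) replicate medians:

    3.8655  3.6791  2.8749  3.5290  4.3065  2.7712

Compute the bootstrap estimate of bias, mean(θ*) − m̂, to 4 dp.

mean(θ*) = (3.8655 + 3.6791 + 2.8749 + 3.5290 + 4.3065 + 2.7712) / 6 = 3.50437
bias = 3.50437 − 3.6254

bias = −0.1210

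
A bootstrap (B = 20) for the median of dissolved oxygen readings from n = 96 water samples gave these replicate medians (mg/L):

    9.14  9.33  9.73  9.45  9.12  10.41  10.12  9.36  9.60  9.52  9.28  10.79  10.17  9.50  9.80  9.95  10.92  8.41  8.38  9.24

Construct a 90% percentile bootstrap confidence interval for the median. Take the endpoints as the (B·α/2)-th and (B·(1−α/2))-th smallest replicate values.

Sorted replicates: 8.38, 8.41, 9.12, 9.14, 9.24, 9.28, 9.33, 9.36, 9.45, 9.50, 9.52, 9.60, 9.73, 9.80, 9.95, 10.12, 10.17, 10.41, 10.79, 10.92
α = 0.10; lower rank = 20 × 0.050 = 1; upper rank = 20 × 0.950 = 19.
The 1st smallest replicate is 8.38; the 19th is 10.79.

(8.38, 10.79)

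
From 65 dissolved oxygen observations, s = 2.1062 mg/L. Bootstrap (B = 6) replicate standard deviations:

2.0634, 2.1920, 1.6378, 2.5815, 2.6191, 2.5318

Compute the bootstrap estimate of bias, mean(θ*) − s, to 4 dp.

bias = +0.1647

mean(θ*) = (2.0634 + 2.1920 + 1.6378 + 2.5815 + 2.6191 + 2.5318) / 6 = 2.27093
bias = 2.27093 − 2.1062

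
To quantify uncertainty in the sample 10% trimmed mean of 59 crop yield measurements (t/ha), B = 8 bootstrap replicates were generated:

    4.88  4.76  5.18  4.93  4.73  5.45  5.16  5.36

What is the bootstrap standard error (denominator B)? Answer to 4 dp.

Bootstrap SE is the standard deviation of the 8 replicate 10% trimmed means.
Mean of replicates: (4.88 + 4.76 + 5.18 + 4.93 + 4.73 + 5.45 + 5.16 + 5.36) / 8 = 40.45000 / 8 = 5.05625
Sum of squared deviations: (−0.17625)² + (−0.29625)² + (+0.12375)² + (−0.12625)² + (−0.32625)² + (+0.39375)² + (+0.10375)² + (+0.30375)² = 0.51459
Variance = 0.51459 / 8 = 0.06432
SE* = √0.06432

SE* = 0.2536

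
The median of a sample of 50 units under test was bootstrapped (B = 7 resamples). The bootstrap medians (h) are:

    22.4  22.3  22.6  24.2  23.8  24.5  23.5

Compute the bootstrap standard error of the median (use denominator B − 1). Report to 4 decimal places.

Bootstrap SE is the standard deviation of the 7 replicate medians.
Mean of replicates: (22.4 + 22.3 + 22.6 + 24.2 + 23.8 + 24.5 + 23.5) / 7 = 163.30000 / 7 = 23.32857
Sum of squared deviations: (−0.92857)² + (−1.02857)² + (−0.72857)² + (+0.87143)² + (+0.47143)² + (+1.17143)² + (+0.17143)² = 4.83429
Variance = 4.83429 / 6 = 0.80571
SE* = √0.80571

SE* = 0.8976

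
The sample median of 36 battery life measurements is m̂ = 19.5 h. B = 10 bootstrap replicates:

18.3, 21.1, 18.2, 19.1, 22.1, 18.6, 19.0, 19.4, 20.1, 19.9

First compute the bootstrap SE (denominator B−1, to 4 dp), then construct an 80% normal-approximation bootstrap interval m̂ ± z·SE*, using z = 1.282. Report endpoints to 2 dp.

(17.89, 21.11)

Mean of replicates = 19.5800; sum of squared deviations = 14.1360; SE* = √(14.1360/9) = 1.2533
Margin = 1.282 × 1.2533 = 1.607
Interval: 19.5 ± 1.607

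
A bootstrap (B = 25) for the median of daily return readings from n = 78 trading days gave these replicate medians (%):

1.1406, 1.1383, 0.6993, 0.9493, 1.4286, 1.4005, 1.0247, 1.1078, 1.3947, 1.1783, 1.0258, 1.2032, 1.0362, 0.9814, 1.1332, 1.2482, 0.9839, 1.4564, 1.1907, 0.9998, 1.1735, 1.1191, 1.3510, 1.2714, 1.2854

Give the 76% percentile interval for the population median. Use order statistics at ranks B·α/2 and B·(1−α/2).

(0.9814, 1.3947)

Sorted replicates: 0.6993, 0.9493, 0.9814, 0.9839, 0.9998, 1.0247, 1.0258, 1.0362, 1.1078, 1.1191, 1.1332, 1.1383, 1.1406, 1.1735, 1.1783, 1.1907, 1.2032, 1.2482, 1.2714, 1.2854, 1.3510, 1.3947, 1.4005, 1.4286, 1.4564
α = 0.24; lower rank = 25 × 0.120 = 3; upper rank = 25 × 0.880 = 22.
The 3rd smallest replicate is 0.9814; the 22nd is 1.3947.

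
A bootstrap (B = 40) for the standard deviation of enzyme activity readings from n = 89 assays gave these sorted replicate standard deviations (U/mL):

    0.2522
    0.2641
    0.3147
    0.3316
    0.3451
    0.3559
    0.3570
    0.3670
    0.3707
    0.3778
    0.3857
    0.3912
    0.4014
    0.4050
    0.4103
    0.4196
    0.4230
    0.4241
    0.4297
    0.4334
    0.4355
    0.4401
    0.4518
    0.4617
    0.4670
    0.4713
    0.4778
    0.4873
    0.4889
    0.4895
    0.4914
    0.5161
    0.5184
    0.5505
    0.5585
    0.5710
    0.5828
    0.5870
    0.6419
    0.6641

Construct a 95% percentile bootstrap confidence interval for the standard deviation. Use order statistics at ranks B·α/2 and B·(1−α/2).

α = 0.05; lower rank = 40 × 0.025 = 1; upper rank = 40 × 0.975 = 39.
The 1st smallest replicate is 0.2522; the 39th is 0.6419.

(0.2522, 0.6419)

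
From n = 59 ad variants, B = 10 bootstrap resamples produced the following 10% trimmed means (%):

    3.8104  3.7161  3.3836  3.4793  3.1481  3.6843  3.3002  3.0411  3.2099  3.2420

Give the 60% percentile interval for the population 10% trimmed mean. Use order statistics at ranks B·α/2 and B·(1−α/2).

(3.1481, 3.6843)

Sorted replicates: 3.0411, 3.1481, 3.2099, 3.2420, 3.3002, 3.3836, 3.4793, 3.6843, 3.7161, 3.8104
α = 0.40; lower rank = 10 × 0.200 = 2; upper rank = 10 × 0.800 = 8.
The 2nd smallest replicate is 3.1481; the 8th is 3.6843.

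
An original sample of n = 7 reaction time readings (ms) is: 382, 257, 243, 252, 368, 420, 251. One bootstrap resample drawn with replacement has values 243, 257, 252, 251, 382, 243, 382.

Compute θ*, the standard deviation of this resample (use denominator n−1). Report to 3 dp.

θ* = 64.991

Mean = 287.1429; sum of squared deviations = 25342.8571
s² = 25342.8571 / 6 = 4223.8095
s = √4223.8095 = 64.991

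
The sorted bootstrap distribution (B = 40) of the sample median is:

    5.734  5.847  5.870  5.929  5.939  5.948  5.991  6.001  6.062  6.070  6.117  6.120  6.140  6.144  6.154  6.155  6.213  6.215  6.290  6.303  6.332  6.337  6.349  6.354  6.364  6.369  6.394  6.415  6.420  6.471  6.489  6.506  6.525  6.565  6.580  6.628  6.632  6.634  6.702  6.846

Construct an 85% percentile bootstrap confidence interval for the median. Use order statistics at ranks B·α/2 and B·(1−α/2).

(5.870, 6.632)

α = 0.15; lower rank = 40 × 0.075 = 3; upper rank = 40 × 0.925 = 37.
The 3rd smallest replicate is 5.870; the 37th is 6.632.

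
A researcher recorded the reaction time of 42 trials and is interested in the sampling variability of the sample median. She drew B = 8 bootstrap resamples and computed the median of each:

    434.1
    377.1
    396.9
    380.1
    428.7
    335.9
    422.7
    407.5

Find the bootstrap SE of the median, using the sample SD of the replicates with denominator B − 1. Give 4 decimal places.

SE* = 32.8650

Bootstrap SE is the standard deviation of the 8 replicate medians.
Mean of replicates: (434.1 + 377.1 + 396.9 + 380.1 + 428.7 + 335.9 + 422.7 + 407.5) / 8 = 3183.00000 / 8 = 397.87500
Sum of squared deviations: (+36.22500)² + (−20.77500)² + (−0.97500)² + (−17.77500)² + (+30.82500)² + (−61.97500)² + (+24.82500)² + (+9.62500)² = 7560.75500
Variance = 7560.75500 / 7 = 1080.10786
SE* = √1080.10786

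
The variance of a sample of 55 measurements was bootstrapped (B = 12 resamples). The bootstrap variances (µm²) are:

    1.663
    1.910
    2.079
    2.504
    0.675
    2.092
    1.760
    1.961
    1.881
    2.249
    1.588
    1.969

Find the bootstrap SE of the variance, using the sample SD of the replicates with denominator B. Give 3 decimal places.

SE* = 0.430

Bootstrap SE is the standard deviation of the 12 replicate variances.
Mean of replicates: (1.663 + 1.910 + 2.079 + 2.504 + 0.675 + 2.092 + 1.760 + 1.961 + 1.881 + 2.249 + 1.588 + 1.969) / 12 = 22.3310 / 12 = 1.8609
Sum of squared deviations: (−0.1979)² + (+0.0491)² + (+0.2181)² + (+0.6431)² + (−1.1859)² + (+0.2311)² + (−0.1009)² + (+0.1001)² + (+0.0201)² + (+0.3881)² + (−0.2729)² + (+0.1081)² = 2.2199
Variance = 2.2199 / 12 = 0.1850
SE* = √0.1850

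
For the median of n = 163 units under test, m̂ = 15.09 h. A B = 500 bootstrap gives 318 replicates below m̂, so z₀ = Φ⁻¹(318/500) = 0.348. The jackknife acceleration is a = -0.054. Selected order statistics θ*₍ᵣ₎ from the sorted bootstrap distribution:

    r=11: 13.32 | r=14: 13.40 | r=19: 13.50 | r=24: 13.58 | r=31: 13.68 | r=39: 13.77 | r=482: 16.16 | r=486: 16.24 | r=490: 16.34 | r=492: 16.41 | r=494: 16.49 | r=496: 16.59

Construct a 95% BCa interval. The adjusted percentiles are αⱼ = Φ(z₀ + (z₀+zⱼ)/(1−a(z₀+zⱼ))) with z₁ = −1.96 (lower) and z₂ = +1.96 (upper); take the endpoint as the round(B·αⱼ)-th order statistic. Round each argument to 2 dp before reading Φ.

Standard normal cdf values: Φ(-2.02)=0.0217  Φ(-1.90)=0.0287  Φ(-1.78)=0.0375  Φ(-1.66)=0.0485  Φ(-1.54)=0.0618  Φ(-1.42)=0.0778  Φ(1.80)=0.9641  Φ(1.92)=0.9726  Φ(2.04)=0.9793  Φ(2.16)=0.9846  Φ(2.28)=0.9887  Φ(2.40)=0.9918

(13.77, 16.59)

Lower: z₀ + z₁ = 0.348 + (-1.960) = -1.612; 1 − a(z₀+z₁) = 1 − (-0.054)(-1.612) = 0.9130; argument = 0.348 + (-1.612)/0.9130 = -1.4177 → -1.42.
α₁ = Φ(-1.42) = 0.0778; rank = round(500 × 0.0778) = 39; θ*₍39₎ = 13.77.
Upper: z₀ + z₂ = 2.308; 1 − a(z₀+z₂) = 1.1246; argument = 2.4002 → 2.40; α₂ = 0.9918; rank = 496; θ*₍496₎ = 16.59.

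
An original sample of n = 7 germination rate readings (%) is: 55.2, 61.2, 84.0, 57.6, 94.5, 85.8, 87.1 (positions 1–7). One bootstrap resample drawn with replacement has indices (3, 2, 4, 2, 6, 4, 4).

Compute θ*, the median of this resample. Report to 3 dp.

Resample values: 84.0, 61.2, 57.6, 61.2, 85.8, 57.6, 57.6.
Sorted: 57.6, 57.6, 57.6, 61.2, 61.2, 84.0, 85.8
Median = middle value = 61.200

θ* = 61.200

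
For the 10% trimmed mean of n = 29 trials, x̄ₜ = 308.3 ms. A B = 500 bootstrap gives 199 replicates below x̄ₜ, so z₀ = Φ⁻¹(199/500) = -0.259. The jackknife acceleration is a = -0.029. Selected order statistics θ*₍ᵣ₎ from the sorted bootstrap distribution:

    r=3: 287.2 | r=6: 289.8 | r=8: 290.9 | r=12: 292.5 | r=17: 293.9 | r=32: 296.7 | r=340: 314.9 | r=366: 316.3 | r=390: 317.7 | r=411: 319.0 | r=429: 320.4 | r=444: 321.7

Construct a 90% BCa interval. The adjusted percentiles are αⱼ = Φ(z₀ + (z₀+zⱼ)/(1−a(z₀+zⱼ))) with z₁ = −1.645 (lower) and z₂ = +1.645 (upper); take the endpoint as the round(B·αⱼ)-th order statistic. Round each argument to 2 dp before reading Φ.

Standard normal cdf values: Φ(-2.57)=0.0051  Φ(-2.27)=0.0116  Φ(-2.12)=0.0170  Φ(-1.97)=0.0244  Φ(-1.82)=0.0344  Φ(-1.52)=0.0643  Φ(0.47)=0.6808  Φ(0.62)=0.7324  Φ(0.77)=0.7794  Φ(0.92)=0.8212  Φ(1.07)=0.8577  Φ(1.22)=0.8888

(289.8, 320.4)

Lower: z₀ + z₁ = -0.259 + (-1.645) = -1.904; 1 − a(z₀+z₁) = 1 − (-0.029)(-1.904) = 0.9448; argument = -0.259 + (-1.904)/0.9448 = -2.2743 → -2.27.
α₁ = Φ(-2.27) = 0.0116; rank = round(500 × 0.0116) = 6; θ*₍6₎ = 289.8.
Upper: z₀ + z₂ = 1.386; 1 − a(z₀+z₂) = 1.0402; argument = 1.0734 → 1.07; α₂ = 0.8577; rank = 429; θ*₍429₎ = 320.4.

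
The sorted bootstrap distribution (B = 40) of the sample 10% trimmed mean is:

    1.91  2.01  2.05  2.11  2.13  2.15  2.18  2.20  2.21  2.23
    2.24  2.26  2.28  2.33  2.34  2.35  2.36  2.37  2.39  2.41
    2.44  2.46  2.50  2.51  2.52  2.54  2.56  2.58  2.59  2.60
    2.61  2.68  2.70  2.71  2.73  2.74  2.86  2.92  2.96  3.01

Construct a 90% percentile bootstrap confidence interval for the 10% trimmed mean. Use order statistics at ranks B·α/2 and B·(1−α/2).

α = 0.10; lower rank = 40 × 0.050 = 2; upper rank = 40 × 0.950 = 38.
The 2nd smallest replicate is 2.01; the 38th is 2.92.

(2.01, 2.92)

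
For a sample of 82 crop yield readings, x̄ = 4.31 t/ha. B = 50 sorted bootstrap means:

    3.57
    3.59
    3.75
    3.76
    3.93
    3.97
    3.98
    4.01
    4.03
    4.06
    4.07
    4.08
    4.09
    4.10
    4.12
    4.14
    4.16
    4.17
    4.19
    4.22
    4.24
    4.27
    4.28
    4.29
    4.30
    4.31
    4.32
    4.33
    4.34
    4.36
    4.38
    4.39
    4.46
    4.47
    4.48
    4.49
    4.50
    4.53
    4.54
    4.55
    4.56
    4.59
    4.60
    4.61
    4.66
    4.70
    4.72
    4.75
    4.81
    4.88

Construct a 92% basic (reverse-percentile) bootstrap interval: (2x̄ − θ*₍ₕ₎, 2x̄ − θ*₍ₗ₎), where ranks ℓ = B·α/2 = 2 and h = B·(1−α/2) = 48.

(3.87, 5.03)

Percentile endpoints at ranks 2 and 48: θ*₍2₎ = 3.59, θ*₍48₎ = 4.75.
Basic interval reflects these around x̄:
  lower = 2 × 4.31 − 4.75 = 3.87
  upper = 2 × 4.31 − 3.59 = 5.03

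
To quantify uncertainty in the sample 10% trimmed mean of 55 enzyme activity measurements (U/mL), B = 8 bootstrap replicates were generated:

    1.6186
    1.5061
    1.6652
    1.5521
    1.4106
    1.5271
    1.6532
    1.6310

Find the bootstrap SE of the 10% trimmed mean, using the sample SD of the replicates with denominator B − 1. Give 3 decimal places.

Bootstrap SE is the standard deviation of the 8 replicate 10% trimmed means.
Mean of replicates: (1.6186 + 1.5061 + 1.6652 + 1.5521 + 1.4106 + 1.5271 + 1.6532 + 1.6310) / 8 = 12.56390 / 8 = 1.57049
Sum of squared deviations: (+0.04811)² + (−0.06439)² + (+0.09471)² + (−0.01839)² + (−0.15989)² + (−0.04339)² + (+0.08271)² + (+0.06051)² = 0.05372
Variance = 0.05372 / 7 = 0.00767
SE* = √0.00767

SE* = 0.088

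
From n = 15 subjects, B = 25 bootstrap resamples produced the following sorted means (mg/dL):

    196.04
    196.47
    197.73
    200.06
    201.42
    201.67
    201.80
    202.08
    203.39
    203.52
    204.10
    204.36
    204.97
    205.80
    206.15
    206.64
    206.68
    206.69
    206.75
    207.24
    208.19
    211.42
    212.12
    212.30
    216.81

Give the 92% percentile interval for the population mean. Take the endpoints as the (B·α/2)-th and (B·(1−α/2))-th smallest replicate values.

α = 0.08; lower rank = 25 × 0.040 = 1; upper rank = 25 × 0.960 = 24.
The 1st smallest replicate is 196.04; the 24th is 212.30.

(196.04, 212.30)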